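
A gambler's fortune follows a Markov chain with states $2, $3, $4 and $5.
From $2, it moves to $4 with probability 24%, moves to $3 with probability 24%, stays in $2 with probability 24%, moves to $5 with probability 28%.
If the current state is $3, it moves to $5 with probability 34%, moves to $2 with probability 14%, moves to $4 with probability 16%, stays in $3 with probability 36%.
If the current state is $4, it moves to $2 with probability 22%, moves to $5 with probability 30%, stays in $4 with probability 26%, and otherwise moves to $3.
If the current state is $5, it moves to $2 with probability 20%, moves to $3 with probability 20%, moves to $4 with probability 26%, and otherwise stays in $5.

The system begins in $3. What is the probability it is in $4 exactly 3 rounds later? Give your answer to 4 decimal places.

0.2296

Propagate the distribution vector 3 rounds from $3.
After 0 rounds: (0.0000, 1.0000, 0.0000, 0.0000)
After 1 round: (0.1400, 0.3600, 0.1600, 0.3400)
After 2 rounds: (0.1872, 0.2664, 0.2212, 0.3252)
After 3 rounds: (0.1959, 0.2545, 0.2296, 0.3199)
P(in $4 after 3 rounds) = 0.2296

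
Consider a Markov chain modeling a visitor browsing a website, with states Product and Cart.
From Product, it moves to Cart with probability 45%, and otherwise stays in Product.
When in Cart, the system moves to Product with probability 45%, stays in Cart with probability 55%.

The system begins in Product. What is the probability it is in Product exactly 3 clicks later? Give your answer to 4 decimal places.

Propagate the distribution vector 3 clicks from Product.
After 0 clicks: (1.0000, 0.0000)
After 1 click: (0.5500, 0.4500)
After 2 clicks: (0.5050, 0.4950)
After 3 clicks: (0.5005, 0.4995)
P(in Product after 3 clicks) = 0.5005

0.5005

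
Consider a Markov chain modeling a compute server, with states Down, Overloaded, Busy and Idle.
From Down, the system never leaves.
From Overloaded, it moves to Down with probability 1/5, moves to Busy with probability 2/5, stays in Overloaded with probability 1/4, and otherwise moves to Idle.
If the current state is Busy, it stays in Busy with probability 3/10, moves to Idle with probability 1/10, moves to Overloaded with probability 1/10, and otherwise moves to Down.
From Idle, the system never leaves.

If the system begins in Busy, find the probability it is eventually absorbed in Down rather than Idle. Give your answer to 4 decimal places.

0.8144

Let h(s) be the probability of absorption at Down starting from transient state s. Then h(Down) = 1 and h(Idle) = 0. By first-step analysis:
h(Overloaded) = 0.2·1 + 0.25·h(Overloaded) + 0.4·h(Busy) + 0.15·0
h(Busy) = 0.5·1 + 0.1·h(Overloaded) + 0.3·h(Busy) + 0.1·0
Solving: h(Overloaded) = 0.7010, h(Busy) = 0.8144.
Starting from Busy, the probability is 0.8144.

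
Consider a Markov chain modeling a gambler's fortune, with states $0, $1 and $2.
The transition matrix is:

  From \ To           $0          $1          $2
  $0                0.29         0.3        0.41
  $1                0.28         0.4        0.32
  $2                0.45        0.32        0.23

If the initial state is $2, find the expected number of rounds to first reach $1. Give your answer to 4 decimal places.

3.2027

Let t(s) be the expected number of rounds to first reach $1 from state s, with t($1) = 0. Conditioning on the first round:
t($0) = 1 + 0.29·t($0) + 0.41·t($2)
t($2) = 1 + 0.45·t($0) + 0.23·t($2)
Solving: t($0) = 3.2579, t($2) = 3.2027.
Expected rounds from $2 to $1: 3.2027.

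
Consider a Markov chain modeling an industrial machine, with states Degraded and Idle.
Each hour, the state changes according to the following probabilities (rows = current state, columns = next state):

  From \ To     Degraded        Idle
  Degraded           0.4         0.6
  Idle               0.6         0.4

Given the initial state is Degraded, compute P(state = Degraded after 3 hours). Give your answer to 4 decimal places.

Propagate the distribution vector 3 hours from Degraded.
After 0 hours: (1.0000, 0.0000)
After 1 hour: (0.4000, 0.6000)
After 2 hours: (0.5200, 0.4800)
After 3 hours: (0.4960, 0.5040)
P(in Degraded after 3 hours) = 0.4960

0.4960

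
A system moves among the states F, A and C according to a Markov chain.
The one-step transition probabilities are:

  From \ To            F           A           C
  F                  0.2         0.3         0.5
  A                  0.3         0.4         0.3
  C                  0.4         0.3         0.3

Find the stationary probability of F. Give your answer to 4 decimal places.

0.3056

Let the stationary distribution be π with π = πP and π_1 + π_2 + π_3 = 1.
π_1 = 0.2·π_1 + 0.3·π_2 + 0.4·π_3
π_2 = 0.3·π_1 + 0.4·π_2 + 0.3·π_3
Solving with the normalization constraint gives π = (0.3056, 0.3333, 0.3611).
So the stationary probability of F is 0.3056.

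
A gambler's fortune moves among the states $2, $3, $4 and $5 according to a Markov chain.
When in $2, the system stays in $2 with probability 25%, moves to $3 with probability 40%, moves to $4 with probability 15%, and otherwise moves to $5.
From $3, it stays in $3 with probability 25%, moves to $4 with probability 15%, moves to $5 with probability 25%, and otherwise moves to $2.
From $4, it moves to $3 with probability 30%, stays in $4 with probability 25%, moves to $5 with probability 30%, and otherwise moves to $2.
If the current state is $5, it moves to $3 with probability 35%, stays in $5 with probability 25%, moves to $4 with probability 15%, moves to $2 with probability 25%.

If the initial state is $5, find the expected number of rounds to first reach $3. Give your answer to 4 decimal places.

Let t(s) be the expected number of rounds to first reach $3 from state s, with t($3) = 0. Conditioning on the first round:
t($2) = 1 + 0.25·t($2) + 0.15·t($4) + 0.2·t($5)
t($4) = 1 + 0.15·t($2) + 0.25·t($4) + 0.3·t($5)
t($5) = 1 + 0.25·t($2) + 0.15·t($4) + 0.25·t($5)
Solving: t($2) = 2.6887, t($4) = 3.0031, t($5) = 2.8302.
Expected rounds from $5 to $3: 2.8302.

2.8302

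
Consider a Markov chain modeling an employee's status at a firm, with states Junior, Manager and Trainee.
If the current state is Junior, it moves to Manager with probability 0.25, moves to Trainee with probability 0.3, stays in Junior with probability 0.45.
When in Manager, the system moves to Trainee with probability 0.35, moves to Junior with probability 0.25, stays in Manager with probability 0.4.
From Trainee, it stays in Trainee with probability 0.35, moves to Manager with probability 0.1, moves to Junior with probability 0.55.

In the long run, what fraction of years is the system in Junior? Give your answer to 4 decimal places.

Let the stationary distribution be π with π = πP and π_1 + π_2 + π_3 = 1.
π_1 = 0.45·π_1 + 0.25·π_2 + 0.55·π_3
π_2 = 0.25·π_1 + 0.4·π_2 + 0.1·π_3
Solving with the normalization constraint gives π = (0.4356, 0.2362, 0.3282).
So the stationary probability of Junior is 0.4356.

0.4356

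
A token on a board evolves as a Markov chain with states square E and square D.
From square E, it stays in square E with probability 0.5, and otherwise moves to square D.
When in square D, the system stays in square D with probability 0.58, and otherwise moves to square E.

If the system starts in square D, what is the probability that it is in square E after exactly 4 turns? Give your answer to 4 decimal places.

Propagate the distribution vector 4 turns from square D.
After 0 turns: (0.0000, 1.0000)
After 1 turn: (0.4200, 0.5800)
After 2 turns: (0.4536, 0.5464)
After 3 turns: (0.4563, 0.5437)
After 4 turns: (0.4565, 0.5435)
P(in square E after 4 turns) = 0.4565

0.4565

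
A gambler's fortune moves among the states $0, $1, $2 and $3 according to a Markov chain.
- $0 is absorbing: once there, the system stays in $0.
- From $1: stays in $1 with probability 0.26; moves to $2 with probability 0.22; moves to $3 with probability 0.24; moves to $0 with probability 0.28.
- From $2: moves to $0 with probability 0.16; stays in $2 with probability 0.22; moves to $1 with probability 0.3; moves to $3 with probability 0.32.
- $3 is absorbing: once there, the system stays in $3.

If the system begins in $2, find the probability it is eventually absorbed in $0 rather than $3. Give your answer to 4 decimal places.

Let h(s) be the probability of absorption at $0 starting from transient state s. Then h($0) = 1 and h($3) = 0. By first-step analysis:
h($1) = 0.28·1 + 0.26·h($1) + 0.22·h($2) + 0.24·0
h($2) = 0.16·1 + 0.3·h($1) + 0.22·h($2) + 0.32·0
Solving: h($1) = 0.4961, h($2) = 0.3959.
Starting from $2, the probability is 0.3959.

0.3959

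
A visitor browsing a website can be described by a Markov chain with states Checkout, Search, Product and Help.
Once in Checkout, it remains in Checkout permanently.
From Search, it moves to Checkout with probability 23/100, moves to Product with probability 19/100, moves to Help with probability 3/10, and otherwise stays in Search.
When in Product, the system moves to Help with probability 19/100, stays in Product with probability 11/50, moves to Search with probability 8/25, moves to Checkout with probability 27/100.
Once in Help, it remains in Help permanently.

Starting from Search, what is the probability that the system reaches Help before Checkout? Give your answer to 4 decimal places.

0.5393

Let h(s) be the probability of absorption at Help starting from transient state s. Then h(Help) = 1 and h(Checkout) = 0. By first-step analysis:
h(Search) = 0.23·0 + 0.28·h(Search) + 0.19·h(Product) + 0.3·1
h(Product) = 0.27·0 + 0.32·h(Search) + 0.22·h(Product) + 0.19·1
Solving: h(Search) = 0.5393, h(Product) = 0.4649.
Starting from Search, the probability is 0.5393.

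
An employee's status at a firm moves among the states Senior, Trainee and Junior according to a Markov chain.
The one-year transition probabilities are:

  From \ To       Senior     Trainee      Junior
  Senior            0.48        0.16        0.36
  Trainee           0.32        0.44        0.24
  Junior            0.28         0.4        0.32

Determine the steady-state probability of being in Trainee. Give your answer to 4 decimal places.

0.3251

Let the stationary distribution be π with π = πP and π_1 + π_2 + π_3 = 1.
π_1 = 0.48·π_1 + 0.32·π_2 + 0.28·π_3
π_2 = 0.16·π_1 + 0.44·π_2 + 0.4·π_3
Solving with the normalization constraint gives π = (0.3663, 0.3251, 0.3086).
So the stationary probability of Trainee is 0.3251.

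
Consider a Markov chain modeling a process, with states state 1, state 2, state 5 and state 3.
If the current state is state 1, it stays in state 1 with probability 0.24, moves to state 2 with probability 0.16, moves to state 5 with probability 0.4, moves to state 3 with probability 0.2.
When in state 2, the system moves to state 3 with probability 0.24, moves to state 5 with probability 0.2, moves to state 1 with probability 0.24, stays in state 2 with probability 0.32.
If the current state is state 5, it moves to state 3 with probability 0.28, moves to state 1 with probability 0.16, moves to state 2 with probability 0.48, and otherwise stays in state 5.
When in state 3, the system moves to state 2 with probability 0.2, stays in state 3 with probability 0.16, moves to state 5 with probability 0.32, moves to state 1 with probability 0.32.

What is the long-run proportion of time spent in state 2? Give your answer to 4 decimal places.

0.2944

Let the stationary distribution be π with π = πP and π_1 + π_2 + π_3 + π_4 = 1.
π_1 = 0.24·π_1 + 0.24·π_2 + 0.16·π_3 + 0.32·π_4
π_2 = 0.16·π_1 + 0.32·π_2 + 0.48·π_3 + 0.2·π_4
π_3 = 0.4·π_1 + 0.2·π_2 + 0.08·π_3 + 0.32·π_4
Solving with the normalization constraint gives π = (0.2382, 0.2944, 0.2449, 0.2225).
So the stationary probability of state 2 is 0.2944.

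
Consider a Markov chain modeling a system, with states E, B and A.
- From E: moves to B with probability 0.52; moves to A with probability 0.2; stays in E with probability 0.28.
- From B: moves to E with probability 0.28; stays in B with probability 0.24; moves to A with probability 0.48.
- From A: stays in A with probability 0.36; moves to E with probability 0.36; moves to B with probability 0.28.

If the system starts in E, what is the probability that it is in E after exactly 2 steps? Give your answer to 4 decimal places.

0.2960

Sum over the intermediate state after 1 step:
P = P(E→E)·P(E→E) + P(E→B)·P(B→E) + P(E→A)·P(A→E)
  = 0.28×0.28 + 0.52×0.28 + 0.2×0.36
  = 0.0784 + 0.1456 + 0.0720 = 0.2960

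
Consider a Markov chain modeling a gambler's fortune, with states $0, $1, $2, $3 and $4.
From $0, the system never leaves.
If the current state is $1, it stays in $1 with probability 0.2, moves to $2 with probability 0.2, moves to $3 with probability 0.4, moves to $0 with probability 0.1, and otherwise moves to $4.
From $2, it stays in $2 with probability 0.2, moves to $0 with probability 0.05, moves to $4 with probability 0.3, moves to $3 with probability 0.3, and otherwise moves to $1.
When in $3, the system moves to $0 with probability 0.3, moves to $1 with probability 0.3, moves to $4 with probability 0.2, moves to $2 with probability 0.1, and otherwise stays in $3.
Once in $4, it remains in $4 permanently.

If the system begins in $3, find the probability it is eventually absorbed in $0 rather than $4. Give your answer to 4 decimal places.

0.5321

Let h(s) be the probability of absorption at $0 starting from transient state s. Then h($0) = 1 and h($4) = 0. By first-step analysis:
h($1) = 0.1·1 + 0.2·h($1) + 0.2·h($2) + 0.4·h($3) + 0.1·0
h($2) = 0.05·1 + 0.15·h($1) + 0.2·h($2) + 0.3·h($3) + 0.3·0
h($3) = 0.3·1 + 0.3·h($1) + 0.1·h($2) + 0.1·h($3) + 0.2·0
Solving: h($1) = 0.4790, h($2) = 0.3519, h($3) = 0.5321.
Starting from $3, the probability is 0.5321.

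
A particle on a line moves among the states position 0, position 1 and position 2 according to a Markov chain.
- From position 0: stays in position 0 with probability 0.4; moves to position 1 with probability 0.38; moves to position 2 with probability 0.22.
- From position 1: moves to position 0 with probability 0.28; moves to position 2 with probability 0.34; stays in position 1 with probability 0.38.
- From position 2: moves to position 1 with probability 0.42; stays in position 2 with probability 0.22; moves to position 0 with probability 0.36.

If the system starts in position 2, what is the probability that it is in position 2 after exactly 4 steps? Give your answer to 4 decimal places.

Propagate the distribution vector 4 steps from position 2.
After 0 steps: (0.0000, 0.0000, 1.0000)
After 1 step: (0.3600, 0.4200, 0.2200)
After 2 steps: (0.3408, 0.3888, 0.2704)
After 3 steps: (0.3425, 0.3908, 0.2667)
After 4 steps: (0.3424, 0.3907, 0.2669)
P(in position 2 after 4 steps) = 0.2669

0.2669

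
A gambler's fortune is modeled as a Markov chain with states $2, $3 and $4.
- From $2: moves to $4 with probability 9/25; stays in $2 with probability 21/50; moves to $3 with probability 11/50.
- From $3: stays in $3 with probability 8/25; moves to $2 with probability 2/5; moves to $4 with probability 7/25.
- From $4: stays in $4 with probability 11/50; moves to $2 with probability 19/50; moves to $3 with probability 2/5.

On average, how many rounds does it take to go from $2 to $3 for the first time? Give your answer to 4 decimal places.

Let t(s) be the expected number of rounds to first reach $3 from state s, with t($3) = 0. Conditioning on the first round:
t($2) = 1 + 0.42·t($2) + 0.36·t($4)
t($4) = 1 + 0.38·t($2) + 0.22·t($4)
Solving: t($2) = 3.6122, t($4) = 3.0418.
Expected rounds from $2 to $3: 3.6122.

3.6122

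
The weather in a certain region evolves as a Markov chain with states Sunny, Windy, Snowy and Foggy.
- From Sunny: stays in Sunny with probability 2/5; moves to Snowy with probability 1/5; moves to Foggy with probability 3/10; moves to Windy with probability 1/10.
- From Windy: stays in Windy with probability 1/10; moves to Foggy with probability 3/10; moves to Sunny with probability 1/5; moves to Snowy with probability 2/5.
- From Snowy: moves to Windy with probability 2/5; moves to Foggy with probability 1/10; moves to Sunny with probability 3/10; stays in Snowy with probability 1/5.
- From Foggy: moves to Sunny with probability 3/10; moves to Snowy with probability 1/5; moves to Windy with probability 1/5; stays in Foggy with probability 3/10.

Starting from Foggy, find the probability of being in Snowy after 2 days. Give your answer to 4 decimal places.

0.2400

Propagate the distribution vector 2 days from Foggy.
After 0 days: (0.0000, 0.0000, 0.0000, 1.0000)
After 1 day: (0.3000, 0.2000, 0.2000, 0.3000)
After 2 days: (0.3100, 0.1900, 0.2400, 0.2600)
P(in Snowy after 2 days) = 0.2400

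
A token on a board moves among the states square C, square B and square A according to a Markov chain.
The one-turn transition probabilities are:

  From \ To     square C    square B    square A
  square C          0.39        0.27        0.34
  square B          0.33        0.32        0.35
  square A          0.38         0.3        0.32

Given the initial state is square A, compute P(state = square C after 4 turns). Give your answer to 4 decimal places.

0.3689

Propagate the distribution vector 4 turns from square A.
After 0 turns: (0.0000, 0.0000, 1.0000)
After 1 turn: (0.3800, 0.3000, 0.3200)
After 2 turns: (0.3688, 0.2946, 0.3366)
After 3 turns: (0.3690, 0.2948, 0.3362)
After 4 turns: (0.3689, 0.2948, 0.3362)
P(in square C after 4 turns) = 0.3689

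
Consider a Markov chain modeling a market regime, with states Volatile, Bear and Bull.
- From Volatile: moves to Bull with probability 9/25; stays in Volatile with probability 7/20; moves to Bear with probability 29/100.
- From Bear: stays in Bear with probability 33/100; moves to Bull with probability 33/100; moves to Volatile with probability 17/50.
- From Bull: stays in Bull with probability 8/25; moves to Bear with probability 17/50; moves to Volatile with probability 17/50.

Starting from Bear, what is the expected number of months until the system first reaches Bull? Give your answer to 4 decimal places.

2.9386

Let t(s) be the expected number of months to first reach Bull from state s, with t(Bull) = 0. Conditioning on the first month:
t(Volatile) = 1 + 0.35·t(Volatile) + 0.29·t(Bear)
t(Bear) = 1 + 0.34·t(Volatile) + 0.33·t(Bear)
Solving: t(Volatile) = 2.8495, t(Bear) = 2.9386.
Expected months from Bear to Bull: 2.9386.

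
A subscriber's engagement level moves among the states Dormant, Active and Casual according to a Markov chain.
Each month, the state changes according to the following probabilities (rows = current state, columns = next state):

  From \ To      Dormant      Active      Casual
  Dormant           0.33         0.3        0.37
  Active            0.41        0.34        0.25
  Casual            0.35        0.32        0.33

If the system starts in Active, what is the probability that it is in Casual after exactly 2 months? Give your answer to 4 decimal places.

Sum over the intermediate state after 1 month:
P = P(Active→Dormant)·P(Dormant→Casual) + P(Active→Active)·P(Active→Casual) + P(Active→Casual)·P(Casual→Casual)
  = 0.41×0.37 + 0.34×0.25 + 0.25×0.33
  = 0.1517 + 0.0850 + 0.0825 = 0.3192

0.3192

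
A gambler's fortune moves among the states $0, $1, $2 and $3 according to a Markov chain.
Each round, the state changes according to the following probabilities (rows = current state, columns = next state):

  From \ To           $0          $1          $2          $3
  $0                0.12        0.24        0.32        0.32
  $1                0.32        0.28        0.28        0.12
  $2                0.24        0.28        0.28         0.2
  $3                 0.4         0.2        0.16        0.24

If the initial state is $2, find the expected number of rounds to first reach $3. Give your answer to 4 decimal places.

4.8454

Let t(s) be the expected number of rounds to first reach $3 from state s, with t($3) = 0. Conditioning on the first round:
t($0) = 1 + 0.12·t($0) + 0.24·t($1) + 0.32·t($2)
t($1) = 1 + 0.32·t($0) + 0.28·t($1) + 0.28·t($2)
t($2) = 1 + 0.24·t($0) + 0.28·t($1) + 0.28·t($2)
Solving: t($0) = 4.3139, t($1) = 5.1905, t($2) = 4.8454.
Expected rounds from $2 to $3: 4.8454.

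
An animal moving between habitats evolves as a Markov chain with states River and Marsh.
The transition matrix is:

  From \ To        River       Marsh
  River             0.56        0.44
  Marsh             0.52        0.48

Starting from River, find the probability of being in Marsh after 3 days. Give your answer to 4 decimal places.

0.4583

Propagate the distribution vector 3 days from River.
After 0 days: (1.0000, 0.0000)
After 1 day: (0.5600, 0.4400)
After 2 days: (0.5424, 0.4576)
After 3 days: (0.5417, 0.4583)
P(in Marsh after 3 days) = 0.4583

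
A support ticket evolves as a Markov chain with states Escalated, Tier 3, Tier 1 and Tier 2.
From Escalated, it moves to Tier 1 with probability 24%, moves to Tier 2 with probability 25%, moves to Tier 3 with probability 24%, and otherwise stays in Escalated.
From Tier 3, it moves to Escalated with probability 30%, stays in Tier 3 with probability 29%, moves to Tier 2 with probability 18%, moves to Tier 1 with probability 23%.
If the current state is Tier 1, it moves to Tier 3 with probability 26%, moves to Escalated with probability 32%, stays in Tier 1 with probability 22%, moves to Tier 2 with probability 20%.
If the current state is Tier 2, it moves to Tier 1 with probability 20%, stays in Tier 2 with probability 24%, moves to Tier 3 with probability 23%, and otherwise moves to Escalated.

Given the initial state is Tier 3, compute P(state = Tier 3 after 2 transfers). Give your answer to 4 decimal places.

Propagate the distribution vector 2 transfers from Tier 3.
After 0 transfers: (0.0000, 1.0000, 0.0000, 0.0000)
After 1 transfer: (0.3000, 0.2900, 0.2300, 0.1800)
After 2 transfers: (0.3010, 0.2573, 0.2253, 0.2164)
P(in Tier 3 after 2 transfers) = 0.2573

0.2573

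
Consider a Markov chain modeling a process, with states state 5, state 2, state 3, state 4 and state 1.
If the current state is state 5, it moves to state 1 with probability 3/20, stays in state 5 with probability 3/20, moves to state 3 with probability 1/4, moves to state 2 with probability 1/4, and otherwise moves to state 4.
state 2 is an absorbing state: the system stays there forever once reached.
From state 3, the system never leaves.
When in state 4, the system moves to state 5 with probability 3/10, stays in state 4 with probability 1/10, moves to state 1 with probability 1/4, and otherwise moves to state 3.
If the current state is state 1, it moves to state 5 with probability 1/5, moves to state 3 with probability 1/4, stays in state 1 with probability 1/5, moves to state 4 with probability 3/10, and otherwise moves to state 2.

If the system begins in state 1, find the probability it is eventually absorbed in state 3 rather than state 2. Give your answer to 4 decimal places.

0.7715

Let h(s) be the probability of absorption at state 3 starting from transient state s. Then h(state 3) = 1 and h(state 2) = 0. By first-step analysis:
h(state 5) = 0.15·h(state 5) + 0.25·0 + 0.25·1 + 0.2·h(state 4) + 0.15·h(state 1)
h(state 4) = 0.3·h(state 5) + 0.35·1 + 0.1·h(state 4) + 0.25·h(state 1)
h(state 1) = 0.2·h(state 5) + 0.05·0 + 0.25·1 + 0.3·h(state 4) + 0.2·h(state 1)
Solving: h(state 5) = 0.6209, h(state 4) = 0.8102, h(state 1) = 0.7715.
Starting from state 1, the probability is 0.7715.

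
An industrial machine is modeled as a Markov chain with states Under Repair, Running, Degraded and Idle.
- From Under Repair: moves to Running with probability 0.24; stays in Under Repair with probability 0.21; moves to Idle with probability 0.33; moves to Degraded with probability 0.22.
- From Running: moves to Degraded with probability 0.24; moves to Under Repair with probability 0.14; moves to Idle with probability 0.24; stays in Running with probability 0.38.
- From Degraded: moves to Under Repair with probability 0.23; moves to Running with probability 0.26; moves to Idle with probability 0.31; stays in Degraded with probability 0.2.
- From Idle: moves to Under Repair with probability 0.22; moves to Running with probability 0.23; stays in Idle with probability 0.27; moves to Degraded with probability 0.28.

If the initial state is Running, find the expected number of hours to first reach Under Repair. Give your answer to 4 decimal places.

Let t(s) be the expected number of hours to first reach Under Repair from state s, with t(Under Repair) = 0. Conditioning on the first hour:
t(Running) = 1 + 0.38·t(Running) + 0.24·t(Degraded) + 0.24·t(Idle)
t(Degraded) = 1 + 0.26·t(Running) + 0.2·t(Degraded) + 0.31·t(Idle)
t(Idle) = 1 + 0.23·t(Running) + 0.28·t(Degraded) + 0.27·t(Idle)
Solving: t(Running) = 5.4683, t(Degraded) = 4.9634, t(Idle) = 4.9965.
Expected hours from Running to Under Repair: 5.4683.

5.4683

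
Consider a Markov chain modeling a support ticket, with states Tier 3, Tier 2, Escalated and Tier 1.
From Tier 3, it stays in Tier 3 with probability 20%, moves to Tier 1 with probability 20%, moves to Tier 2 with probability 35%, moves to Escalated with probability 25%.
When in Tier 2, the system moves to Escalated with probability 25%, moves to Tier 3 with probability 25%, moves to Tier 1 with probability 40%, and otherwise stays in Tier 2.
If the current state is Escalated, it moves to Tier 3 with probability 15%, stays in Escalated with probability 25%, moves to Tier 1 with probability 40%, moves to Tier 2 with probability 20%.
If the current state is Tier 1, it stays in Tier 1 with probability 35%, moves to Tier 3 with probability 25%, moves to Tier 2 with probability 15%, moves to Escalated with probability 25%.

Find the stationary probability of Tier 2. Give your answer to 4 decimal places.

0.1956

Let the stationary distribution be π with π = πP and π_1 + π_2 + π_3 + π_4 = 1.
π_1 = 0.2·π_1 + 0.25·π_2 + 0.15·π_3 + 0.25·π_4
π_2 = 0.35·π_1 + 0.1·π_2 + 0.2·π_3 + 0.15·π_4
π_3 = 0.25·π_1 + 0.25·π_2 + 0.25·π_3 + 0.25·π_4
Solving with the normalization constraint gives π = (0.2143, 0.1956, 0.2500, 0.3401).
So the stationary probability of Tier 2 is 0.1956.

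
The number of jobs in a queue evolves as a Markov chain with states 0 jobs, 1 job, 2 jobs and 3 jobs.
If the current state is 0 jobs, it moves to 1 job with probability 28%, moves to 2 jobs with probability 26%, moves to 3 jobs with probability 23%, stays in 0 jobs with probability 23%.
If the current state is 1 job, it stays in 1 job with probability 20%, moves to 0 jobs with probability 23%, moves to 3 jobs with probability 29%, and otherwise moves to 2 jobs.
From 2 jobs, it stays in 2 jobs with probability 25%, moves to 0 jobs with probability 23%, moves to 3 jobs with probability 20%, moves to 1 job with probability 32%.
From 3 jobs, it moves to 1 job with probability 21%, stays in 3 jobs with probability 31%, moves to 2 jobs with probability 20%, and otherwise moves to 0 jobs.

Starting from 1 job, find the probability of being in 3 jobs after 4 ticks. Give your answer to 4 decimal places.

0.2583

Propagate the distribution vector 4 ticks from 1 job.
After 0 ticks: (0.0000, 1.0000, 0.0000, 0.0000)
After 1 tick: (0.2300, 0.2000, 0.2800, 0.2900)
After 2 ticks: (0.2445, 0.2549, 0.2438, 0.2568)
After 3 ticks: (0.2428, 0.2514, 0.2473, 0.2585)
After 4 ticks: (0.2429, 0.2517, 0.2470, 0.2583)
P(in 3 jobs after 4 ticks) = 0.2583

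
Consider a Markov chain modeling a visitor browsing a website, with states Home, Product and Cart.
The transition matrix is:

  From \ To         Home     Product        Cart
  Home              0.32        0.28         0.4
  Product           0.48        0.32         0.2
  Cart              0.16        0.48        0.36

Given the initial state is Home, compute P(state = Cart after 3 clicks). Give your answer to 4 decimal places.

Propagate the distribution vector 3 clicks from Home.
After 0 clicks: (1.0000, 0.0000, 0.0000)
After 1 click: (0.3200, 0.2800, 0.4000)
After 2 clicks: (0.3008, 0.3712, 0.3280)
After 3 clicks: (0.3269, 0.3604, 0.3126)
P(in Cart after 3 clicks) = 0.3126

0.3126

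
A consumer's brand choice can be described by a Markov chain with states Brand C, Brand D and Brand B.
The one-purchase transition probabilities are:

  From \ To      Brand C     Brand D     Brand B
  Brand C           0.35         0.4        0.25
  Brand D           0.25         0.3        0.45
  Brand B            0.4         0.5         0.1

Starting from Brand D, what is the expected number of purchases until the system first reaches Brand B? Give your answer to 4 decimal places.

2.5352

Let t(s) be the expected number of purchases to first reach Brand B from state s, with t(Brand B) = 0. Conditioning on the first purchase:
t(Brand C) = 1 + 0.35·t(Brand C) + 0.4·t(Brand D)
t(Brand D) = 1 + 0.25·t(Brand C) + 0.3·t(Brand D)
Solving: t(Brand C) = 3.0986, t(Brand D) = 2.5352.
Expected purchases from Brand D to Brand B: 2.5352.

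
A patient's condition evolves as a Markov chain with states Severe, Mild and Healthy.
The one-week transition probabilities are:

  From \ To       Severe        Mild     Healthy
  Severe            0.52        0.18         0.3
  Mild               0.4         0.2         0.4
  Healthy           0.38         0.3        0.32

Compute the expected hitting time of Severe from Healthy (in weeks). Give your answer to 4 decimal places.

2.5943

Let t(s) be the expected number of weeks to first reach Severe from state s, with t(Severe) = 0. Conditioning on the first week:
t(Mild) = 1 + 0.2·t(Mild) + 0.4·t(Healthy)
t(Healthy) = 1 + 0.3·t(Mild) + 0.32·t(Healthy)
Solving: t(Mild) = 2.5472, t(Healthy) = 2.5943.
Expected weeks from Healthy to Severe: 2.5943.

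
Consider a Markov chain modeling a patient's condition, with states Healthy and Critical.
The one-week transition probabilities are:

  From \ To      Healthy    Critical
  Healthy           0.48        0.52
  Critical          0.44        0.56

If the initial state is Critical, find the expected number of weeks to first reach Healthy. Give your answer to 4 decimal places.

2.2727

Let t(s) be the expected number of weeks to first reach Healthy from state s, with t(Healthy) = 0. Conditioning on the first week:
t(Critical) = 1 + 0.56·t(Critical)
Solving: t(Critical) = 2.2727.
Expected weeks from Critical to Healthy: 2.2727.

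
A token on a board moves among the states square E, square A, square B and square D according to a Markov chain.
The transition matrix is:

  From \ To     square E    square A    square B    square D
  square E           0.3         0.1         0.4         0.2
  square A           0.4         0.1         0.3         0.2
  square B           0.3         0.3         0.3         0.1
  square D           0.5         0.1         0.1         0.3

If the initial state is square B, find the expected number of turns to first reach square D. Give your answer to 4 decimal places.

6.5946

Let t(s) be the expected number of turns to first reach square D from state s, with t(square D) = 0. Conditioning on the first turn:
t(square E) = 1 + 0.3·t(square E) + 0.1·t(square A) + 0.4·t(square B)
t(square A) = 1 + 0.4·t(square E) + 0.1·t(square A) + 0.3·t(square B)
t(square B) = 1 + 0.3·t(square E) + 0.3·t(square A) + 0.3·t(square B)
Solving: t(square E) = 6.0541, t(square A) = 6.0000, t(square B) = 6.5946.
Expected turns from square B to square D: 6.5946.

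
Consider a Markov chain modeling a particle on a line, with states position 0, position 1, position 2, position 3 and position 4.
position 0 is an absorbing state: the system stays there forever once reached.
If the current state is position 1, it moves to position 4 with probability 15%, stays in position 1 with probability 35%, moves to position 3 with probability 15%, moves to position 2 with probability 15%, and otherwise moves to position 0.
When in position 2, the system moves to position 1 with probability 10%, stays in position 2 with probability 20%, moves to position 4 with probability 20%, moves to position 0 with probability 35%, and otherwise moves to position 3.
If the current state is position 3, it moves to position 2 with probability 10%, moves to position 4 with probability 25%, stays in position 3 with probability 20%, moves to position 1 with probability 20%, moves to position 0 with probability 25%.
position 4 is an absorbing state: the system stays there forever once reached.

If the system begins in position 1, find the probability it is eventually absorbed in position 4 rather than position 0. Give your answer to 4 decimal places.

Let h(s) be the probability of absorption at position 4 starting from transient state s. Then h(position 4) = 1 and h(position 0) = 0. By first-step analysis:
h(position 1) = 0.2·0 + 0.35·h(position 1) + 0.15·h(position 2) + 0.15·h(position 3) + 0.15·1
h(position 2) = 0.35·0 + 0.1·h(position 1) + 0.2·h(position 2) + 0.15·h(position 3) + 0.2·1
h(position 3) = 0.25·0 + 0.2·h(position 1) + 0.1·h(position 2) + 0.2·h(position 3) + 0.25·1
Solving: h(position 1) = 0.4293, h(position 2) = 0.3916, h(position 3) = 0.4688.
Starting from position 1, the probability is 0.4293.

0.4293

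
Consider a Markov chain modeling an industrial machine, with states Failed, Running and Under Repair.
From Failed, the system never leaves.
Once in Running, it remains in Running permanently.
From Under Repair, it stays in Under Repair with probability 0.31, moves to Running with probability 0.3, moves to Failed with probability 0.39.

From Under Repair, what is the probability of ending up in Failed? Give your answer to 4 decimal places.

0.5652

Let h(s) be the probability of absorption at Failed starting from transient state s. Then h(Failed) = 1 and h(Running) = 0. By first-step analysis:
h(Under Repair) = 0.39·1 + 0.3·0 + 0.31·h(Under Repair)
Solving: h(Under Repair) = 0.5652.
Starting from Under Repair, the probability is 0.5652.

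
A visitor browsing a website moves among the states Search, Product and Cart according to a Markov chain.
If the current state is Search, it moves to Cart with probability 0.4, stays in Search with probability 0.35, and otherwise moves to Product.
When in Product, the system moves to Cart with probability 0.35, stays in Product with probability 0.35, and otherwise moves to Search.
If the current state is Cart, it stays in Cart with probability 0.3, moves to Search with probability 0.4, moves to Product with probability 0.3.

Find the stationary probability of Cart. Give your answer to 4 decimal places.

0.3501

Let the stationary distribution be π with π = πP and π_1 + π_2 + π_3 = 1.
π_1 = 0.35·π_1 + 0.3·π_2 + 0.4·π_3
π_2 = 0.25·π_1 + 0.35·π_2 + 0.3·π_3
Solving with the normalization constraint gives π = (0.3526, 0.2972, 0.3501).
So the stationary probability of Cart is 0.3501.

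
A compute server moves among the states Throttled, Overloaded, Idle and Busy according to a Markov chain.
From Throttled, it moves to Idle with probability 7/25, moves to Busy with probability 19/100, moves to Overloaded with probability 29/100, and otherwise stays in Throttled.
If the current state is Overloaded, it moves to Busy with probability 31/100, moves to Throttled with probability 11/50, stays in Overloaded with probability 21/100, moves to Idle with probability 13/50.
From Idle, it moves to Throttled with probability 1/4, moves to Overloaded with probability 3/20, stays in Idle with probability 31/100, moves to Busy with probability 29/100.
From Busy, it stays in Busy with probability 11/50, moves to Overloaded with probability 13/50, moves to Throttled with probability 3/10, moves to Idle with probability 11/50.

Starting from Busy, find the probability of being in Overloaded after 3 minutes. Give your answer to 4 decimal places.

Propagate the distribution vector 3 minutes from Busy.
After 0 minutes: (0.0000, 0.0000, 0.0000, 1.0000)
After 1 minute: (0.3000, 0.2600, 0.2200, 0.2200)
After 2 minutes: (0.2502, 0.2318, 0.2682, 0.2498)
After 3 minutes: (0.2530, 0.2264, 0.2684, 0.2521)
P(in Overloaded after 3 minutes) = 0.2264

0.2264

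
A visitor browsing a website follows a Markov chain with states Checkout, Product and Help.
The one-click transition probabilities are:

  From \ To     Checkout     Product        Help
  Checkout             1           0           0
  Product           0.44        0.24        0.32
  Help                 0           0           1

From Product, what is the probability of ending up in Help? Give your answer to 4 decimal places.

0.4211

Let h(s) be the probability of absorption at Help starting from transient state s. Then h(Help) = 1 and h(Checkout) = 0. By first-step analysis:
h(Product) = 0.44·0 + 0.24·h(Product) + 0.32·1
Solving: h(Product) = 0.4211.
Starting from Product, the probability is 0.4211.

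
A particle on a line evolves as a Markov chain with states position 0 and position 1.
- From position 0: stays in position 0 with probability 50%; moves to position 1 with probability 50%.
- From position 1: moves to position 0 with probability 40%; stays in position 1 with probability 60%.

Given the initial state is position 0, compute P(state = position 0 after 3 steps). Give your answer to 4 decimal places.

Propagate the distribution vector 3 steps from position 0.
After 0 steps: (1.0000, 0.0000)
After 1 step: (0.5000, 0.5000)
After 2 steps: (0.4500, 0.5500)
After 3 steps: (0.4450, 0.5550)
P(in position 0 after 3 steps) = 0.4450

0.4450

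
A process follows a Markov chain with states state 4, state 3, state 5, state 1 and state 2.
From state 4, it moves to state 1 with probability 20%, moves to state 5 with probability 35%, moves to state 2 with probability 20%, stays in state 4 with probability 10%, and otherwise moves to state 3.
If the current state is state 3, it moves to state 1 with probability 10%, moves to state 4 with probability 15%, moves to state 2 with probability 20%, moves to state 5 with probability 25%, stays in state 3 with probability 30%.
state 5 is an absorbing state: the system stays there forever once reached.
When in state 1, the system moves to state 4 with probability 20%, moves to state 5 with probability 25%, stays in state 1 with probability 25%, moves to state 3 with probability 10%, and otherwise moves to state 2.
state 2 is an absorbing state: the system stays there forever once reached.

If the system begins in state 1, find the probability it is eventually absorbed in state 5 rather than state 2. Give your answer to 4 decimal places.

0.5723

Let h(s) be the probability of absorption at state 5 starting from transient state s. Then h(state 5) = 1 and h(state 2) = 0. By first-step analysis:
h(state 4) = 0.1·h(state 4) + 0.15·h(state 3) + 0.35·1 + 0.2·h(state 1) + 0.2·0
h(state 3) = 0.15·h(state 4) + 0.3·h(state 3) + 0.25·1 + 0.1·h(state 1) + 0.2·0
h(state 1) = 0.2·h(state 4) + 0.1·h(state 3) + 0.25·1 + 0.25·h(state 1) + 0.2·0
Solving: h(state 4) = 0.6110, h(state 3) = 0.5698, h(state 1) = 0.5723.
Starting from state 1, the probability is 0.5723.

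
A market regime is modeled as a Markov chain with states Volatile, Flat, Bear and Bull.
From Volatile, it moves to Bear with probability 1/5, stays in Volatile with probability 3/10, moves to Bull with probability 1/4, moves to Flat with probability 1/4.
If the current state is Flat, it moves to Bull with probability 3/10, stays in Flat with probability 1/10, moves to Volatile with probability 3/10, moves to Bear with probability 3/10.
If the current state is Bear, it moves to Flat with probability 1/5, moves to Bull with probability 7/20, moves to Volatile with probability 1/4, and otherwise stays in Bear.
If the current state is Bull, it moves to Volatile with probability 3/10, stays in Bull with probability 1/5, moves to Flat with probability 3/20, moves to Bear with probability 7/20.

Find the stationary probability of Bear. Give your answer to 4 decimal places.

Let the stationary distribution be π with π = πP and π_1 + π_2 + π_3 + π_4 = 1.
π_1 = 0.3·π_1 + 0.3·π_2 + 0.25·π_3 + 0.3·π_4
π_2 = 0.25·π_1 + 0.1·π_2 + 0.2·π_3 + 0.15·π_4
π_3 = 0.2·π_1 + 0.3·π_2 + 0.2·π_3 + 0.35·π_4
Solving with the normalization constraint gives π = (0.2871, 0.1825, 0.2590, 0.2715).
So the stationary probability of Bear is 0.2590.

0.2590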